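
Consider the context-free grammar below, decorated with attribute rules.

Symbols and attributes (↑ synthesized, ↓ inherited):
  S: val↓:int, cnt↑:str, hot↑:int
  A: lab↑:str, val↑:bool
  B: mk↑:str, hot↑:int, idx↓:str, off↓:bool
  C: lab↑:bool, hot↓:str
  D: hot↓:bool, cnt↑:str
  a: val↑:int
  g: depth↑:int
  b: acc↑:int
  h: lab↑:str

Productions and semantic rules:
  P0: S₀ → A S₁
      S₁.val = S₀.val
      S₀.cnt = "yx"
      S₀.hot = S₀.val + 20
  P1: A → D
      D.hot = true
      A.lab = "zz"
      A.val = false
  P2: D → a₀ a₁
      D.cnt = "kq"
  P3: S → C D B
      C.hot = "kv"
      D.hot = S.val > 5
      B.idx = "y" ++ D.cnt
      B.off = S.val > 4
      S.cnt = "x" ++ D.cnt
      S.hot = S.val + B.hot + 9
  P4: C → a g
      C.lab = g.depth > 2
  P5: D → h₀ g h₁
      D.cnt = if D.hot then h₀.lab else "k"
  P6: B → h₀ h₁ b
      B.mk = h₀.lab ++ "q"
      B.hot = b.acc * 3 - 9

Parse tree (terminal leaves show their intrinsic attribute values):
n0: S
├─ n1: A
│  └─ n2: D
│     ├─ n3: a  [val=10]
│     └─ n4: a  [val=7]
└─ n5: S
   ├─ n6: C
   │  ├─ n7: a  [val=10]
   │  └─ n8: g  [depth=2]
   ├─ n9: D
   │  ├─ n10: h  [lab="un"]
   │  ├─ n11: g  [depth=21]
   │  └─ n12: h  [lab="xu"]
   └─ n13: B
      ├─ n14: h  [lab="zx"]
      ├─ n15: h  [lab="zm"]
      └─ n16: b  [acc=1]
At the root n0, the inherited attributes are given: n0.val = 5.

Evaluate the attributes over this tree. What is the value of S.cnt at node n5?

1. n0.val = 5  [given at root]
2. n2.hot = true  [true]
3. n3.val = 10  [terminal]
4. n4.val = 7  [terminal]
5. n2.cnt = "kq"  ["kq"]
6. n1.lab = "zz"  ["zz"]
7. n1.val = false  [false]
8. n5.val = 5  [S₀.val]
9. n6.hot = "kv"  ["kv"]
10. n7.val = 10  [terminal]
11. n8.depth = 2  [terminal]
12. n6.lab = false  [g.depth > 2]
13. n9.hot = false  [S.val > 5]
14. n10.lab = "un"  [terminal]
15. n11.depth = 21  [terminal]
16. n12.lab = "xu"  [terminal]
17. n9.cnt = "k"  [if D.hot then h₀.lab else "k"]
18. n13.idx = "yk"  ["y" ++ D.cnt]
19. n13.off = true  [S.val > 4]
20. n14.lab = "zx"  [terminal]
21. n15.lab = "zm"  [terminal]
22. n16.acc = 1  [terminal]
23. n13.mk = "zxq"  [h₀.lab ++ "q"]
24. n13.hot = -6  [b.acc * 3 - 9]
25. n5.cnt = "xk"  ["x" ++ D.cnt]
26. n5.hot = 8  [S.val + B.hot + 9]
27. n0.cnt = "yx"  ["yx"]
28. n0.hot = 25  [S₀.val + 20]

"xk"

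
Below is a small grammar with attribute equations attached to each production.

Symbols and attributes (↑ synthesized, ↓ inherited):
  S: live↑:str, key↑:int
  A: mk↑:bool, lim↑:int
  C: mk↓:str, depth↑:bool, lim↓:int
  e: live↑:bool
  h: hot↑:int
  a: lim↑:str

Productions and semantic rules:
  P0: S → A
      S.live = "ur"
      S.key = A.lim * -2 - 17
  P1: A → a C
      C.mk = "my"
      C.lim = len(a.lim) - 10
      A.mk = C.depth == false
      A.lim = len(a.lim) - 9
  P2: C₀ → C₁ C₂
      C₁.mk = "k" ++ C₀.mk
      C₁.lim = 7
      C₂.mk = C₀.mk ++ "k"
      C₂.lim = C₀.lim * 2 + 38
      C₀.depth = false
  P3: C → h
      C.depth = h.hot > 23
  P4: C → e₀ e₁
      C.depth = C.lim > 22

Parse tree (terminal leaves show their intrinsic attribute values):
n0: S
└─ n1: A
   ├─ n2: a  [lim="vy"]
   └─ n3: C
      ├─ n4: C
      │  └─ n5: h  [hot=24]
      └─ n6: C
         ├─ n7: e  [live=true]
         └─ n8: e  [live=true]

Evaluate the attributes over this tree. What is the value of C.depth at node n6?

false

1. n2.lim = "vy"  [terminal]
2. n3.mk = "my"  ["my"]
3. n3.lim = -8  [len(a.lim) - 10]
4. n4.mk = "kmy"  ["k" ++ C₀.mk]
5. n4.lim = 7  [7]
6. n5.hot = 24  [terminal]
7. n4.depth = true  [h.hot > 23]
8. n6.mk = "myk"  [C₀.mk ++ "k"]
9. n6.lim = 22  [C₀.lim * 2 + 38]
10. n7.live = true  [terminal]
11. n8.live = true  [terminal]
12. n6.depth = false  [C.lim > 22]
13. n3.depth = false  [false]
14. n1.mk = true  [C.depth == false]
15. n1.lim = -7  [len(a.lim) - 9]
16. n0.live = "ur"  ["ur"]
17. n0.key = -3  [A.lim * -2 - 17]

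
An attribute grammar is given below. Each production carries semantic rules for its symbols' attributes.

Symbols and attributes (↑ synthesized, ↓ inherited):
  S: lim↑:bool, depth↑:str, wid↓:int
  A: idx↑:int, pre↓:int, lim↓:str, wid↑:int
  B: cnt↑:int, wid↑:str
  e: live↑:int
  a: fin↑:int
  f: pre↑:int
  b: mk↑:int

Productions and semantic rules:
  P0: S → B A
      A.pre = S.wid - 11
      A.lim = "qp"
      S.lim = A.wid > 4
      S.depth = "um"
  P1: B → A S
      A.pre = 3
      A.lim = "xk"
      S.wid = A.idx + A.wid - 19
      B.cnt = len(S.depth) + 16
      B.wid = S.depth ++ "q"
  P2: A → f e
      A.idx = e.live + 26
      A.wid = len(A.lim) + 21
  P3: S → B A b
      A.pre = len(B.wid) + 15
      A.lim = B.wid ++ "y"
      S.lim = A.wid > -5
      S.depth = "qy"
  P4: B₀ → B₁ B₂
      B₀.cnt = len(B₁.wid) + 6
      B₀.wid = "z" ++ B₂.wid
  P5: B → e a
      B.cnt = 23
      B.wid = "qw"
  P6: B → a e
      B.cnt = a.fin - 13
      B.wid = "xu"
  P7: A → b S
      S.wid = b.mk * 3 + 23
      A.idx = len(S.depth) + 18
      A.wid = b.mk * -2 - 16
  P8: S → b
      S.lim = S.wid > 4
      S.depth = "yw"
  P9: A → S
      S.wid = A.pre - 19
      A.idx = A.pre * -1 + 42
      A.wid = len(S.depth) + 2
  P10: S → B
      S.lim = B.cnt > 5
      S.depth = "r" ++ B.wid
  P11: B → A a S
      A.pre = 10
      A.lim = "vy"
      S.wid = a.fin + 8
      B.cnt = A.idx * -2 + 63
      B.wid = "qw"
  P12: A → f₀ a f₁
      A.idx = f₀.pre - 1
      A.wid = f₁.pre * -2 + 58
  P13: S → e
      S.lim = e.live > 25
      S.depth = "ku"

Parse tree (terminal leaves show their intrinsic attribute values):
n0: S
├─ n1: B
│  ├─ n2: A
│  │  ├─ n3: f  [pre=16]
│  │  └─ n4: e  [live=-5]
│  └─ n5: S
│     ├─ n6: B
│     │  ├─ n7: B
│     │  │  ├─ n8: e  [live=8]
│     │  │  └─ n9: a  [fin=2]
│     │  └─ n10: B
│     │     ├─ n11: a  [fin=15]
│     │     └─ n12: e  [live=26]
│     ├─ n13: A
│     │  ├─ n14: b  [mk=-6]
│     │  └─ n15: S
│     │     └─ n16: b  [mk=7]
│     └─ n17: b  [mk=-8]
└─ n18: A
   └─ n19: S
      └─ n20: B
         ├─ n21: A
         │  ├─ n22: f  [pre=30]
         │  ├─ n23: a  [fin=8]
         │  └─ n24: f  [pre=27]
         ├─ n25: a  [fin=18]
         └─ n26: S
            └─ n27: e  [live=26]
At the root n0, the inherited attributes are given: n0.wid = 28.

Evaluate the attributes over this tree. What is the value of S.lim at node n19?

1. n0.wid = 28  [given at root]
2. n2.pre = 3  [3]
3. n2.lim = "xk"  ["xk"]
4. n3.pre = 16  [terminal]
5. n4.live = -5  [terminal]
6. n2.idx = 21  [e.live + 26]
7. n2.wid = 23  [len(A.lim) + 21]
8. n5.wid = 25  [A.idx + A.wid - 19]
9. n8.live = 8  [terminal]
10. n9.fin = 2  [terminal]
11. n7.cnt = 23  [23]
12. n7.wid = "qw"  ["qw"]
13. n11.fin = 15  [terminal]
14. n12.live = 26  [terminal]
15. n10.cnt = 2  [a.fin - 13]
16. n10.wid = "xu"  ["xu"]
17. n6.cnt = 8  [len(B₁.wid) + 6]
18. n6.wid = "zxu"  ["z" ++ B₂.wid]
19. n13.pre = 18  [len(B.wid) + 15]
20. n13.lim = "zxuy"  [B.wid ++ "y"]
21. n14.mk = -6  [terminal]
22. n15.wid = 5  [b.mk * 3 + 23]
23. n16.mk = 7  [terminal]
24. n15.lim = true  [S.wid > 4]
25. n15.depth = "yw"  ["yw"]
26. n13.idx = 20  [len(S.depth) + 18]
27. n13.wid = -4  [b.mk * -2 - 16]
28. n17.mk = -8  [terminal]
29. n5.lim = true  [A.wid > -5]
30. n5.depth = "qy"  ["qy"]
31. n1.cnt = 18  [len(S.depth) + 16]
32. n1.wid = "qyq"  [S.depth ++ "q"]
33. n18.pre = 17  [S.wid - 11]
34. n18.lim = "qp"  ["qp"]
35. n19.wid = -2  [A.pre - 19]
36. n21.pre = 10  [10]
37. n21.lim = "vy"  ["vy"]
38. n22.pre = 30  [terminal]
39. n23.fin = 8  [terminal]
40. n24.pre = 27  [terminal]
41. n21.idx = 29  [f₀.pre - 1]
42. n21.wid = 4  [f₁.pre * -2 + 58]
43. n25.fin = 18  [terminal]
44. n26.wid = 26  [a.fin + 8]
45. n27.live = 26  [terminal]
46. n26.lim = true  [e.live > 25]
47. n26.depth = "ku"  ["ku"]
48. n20.cnt = 5  [A.idx * -2 + 63]
49. n20.wid = "qw"  ["qw"]
50. n19.lim = false  [B.cnt > 5]
51. n19.depth = "rqw"  ["r" ++ B.wid]
52. n18.idx = 25  [A.pre * -1 + 42]
53. n18.wid = 5  [len(S.depth) + 2]
54. n0.lim = true  [A.wid > 4]
55. n0.depth = "um"  ["um"]

false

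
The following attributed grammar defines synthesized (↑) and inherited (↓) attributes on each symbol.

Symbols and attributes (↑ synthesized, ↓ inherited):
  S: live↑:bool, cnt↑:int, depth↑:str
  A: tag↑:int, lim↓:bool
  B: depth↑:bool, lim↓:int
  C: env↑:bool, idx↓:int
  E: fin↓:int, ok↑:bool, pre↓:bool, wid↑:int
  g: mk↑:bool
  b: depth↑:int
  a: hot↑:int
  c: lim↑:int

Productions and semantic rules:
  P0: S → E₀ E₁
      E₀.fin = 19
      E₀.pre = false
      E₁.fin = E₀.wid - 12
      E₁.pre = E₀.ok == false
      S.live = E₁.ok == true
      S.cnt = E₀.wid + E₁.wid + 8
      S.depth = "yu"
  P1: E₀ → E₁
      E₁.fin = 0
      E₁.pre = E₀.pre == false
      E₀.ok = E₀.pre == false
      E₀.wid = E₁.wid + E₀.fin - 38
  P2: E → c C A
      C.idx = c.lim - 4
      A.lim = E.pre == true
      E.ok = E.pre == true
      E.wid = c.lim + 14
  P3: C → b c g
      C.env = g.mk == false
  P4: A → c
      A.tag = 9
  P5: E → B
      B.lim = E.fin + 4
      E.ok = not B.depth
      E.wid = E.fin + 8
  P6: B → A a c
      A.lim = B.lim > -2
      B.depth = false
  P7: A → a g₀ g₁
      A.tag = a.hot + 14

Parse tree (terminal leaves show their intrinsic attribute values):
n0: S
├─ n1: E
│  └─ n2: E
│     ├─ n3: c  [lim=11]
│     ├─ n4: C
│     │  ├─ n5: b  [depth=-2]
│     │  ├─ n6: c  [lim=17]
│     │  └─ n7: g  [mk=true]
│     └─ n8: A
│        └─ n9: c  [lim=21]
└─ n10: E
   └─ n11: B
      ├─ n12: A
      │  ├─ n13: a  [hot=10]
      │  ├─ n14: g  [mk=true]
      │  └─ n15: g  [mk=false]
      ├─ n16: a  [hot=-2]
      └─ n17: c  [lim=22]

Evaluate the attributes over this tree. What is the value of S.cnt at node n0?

16

1. n1.fin = 19  [19]
2. n1.pre = false  [false]
3. n2.fin = 0  [0]
4. n2.pre = true  [E₀.pre == false]
5. n3.lim = 11  [terminal]
6. n4.idx = 7  [c.lim - 4]
7. n5.depth = -2  [terminal]
8. n6.lim = 17  [terminal]
9. n7.mk = true  [terminal]
10. n4.env = false  [g.mk == false]
11. n8.lim = true  [E.pre == true]
12. n9.lim = 21  [terminal]
13. n8.tag = 9  [9]
14. n2.ok = true  [E.pre == true]
15. n2.wid = 25  [c.lim + 14]
16. n1.ok = true  [E₀.pre == false]
17. n1.wid = 6  [E₁.wid + E₀.fin - 38]
18. n10.fin = -6  [E₀.wid - 12]
19. n10.pre = false  [E₀.ok == false]
20. n11.lim = -2  [E.fin + 4]
21. n12.lim = false  [B.lim > -2]
22. n13.hot = 10  [terminal]
23. n14.mk = true  [terminal]
24. n15.mk = false  [terminal]
25. n12.tag = 24  [a.hot + 14]
26. n16.hot = -2  [terminal]
27. n17.lim = 22  [terminal]
28. n11.depth = false  [false]
29. n10.ok = true  [not B.depth]
30. n10.wid = 2  [E.fin + 8]
31. n0.live = true  [E₁.ok == true]
32. n0.cnt = 16  [E₀.wid + E₁.wid + 8]
33. n0.depth = "yu"  ["yu"]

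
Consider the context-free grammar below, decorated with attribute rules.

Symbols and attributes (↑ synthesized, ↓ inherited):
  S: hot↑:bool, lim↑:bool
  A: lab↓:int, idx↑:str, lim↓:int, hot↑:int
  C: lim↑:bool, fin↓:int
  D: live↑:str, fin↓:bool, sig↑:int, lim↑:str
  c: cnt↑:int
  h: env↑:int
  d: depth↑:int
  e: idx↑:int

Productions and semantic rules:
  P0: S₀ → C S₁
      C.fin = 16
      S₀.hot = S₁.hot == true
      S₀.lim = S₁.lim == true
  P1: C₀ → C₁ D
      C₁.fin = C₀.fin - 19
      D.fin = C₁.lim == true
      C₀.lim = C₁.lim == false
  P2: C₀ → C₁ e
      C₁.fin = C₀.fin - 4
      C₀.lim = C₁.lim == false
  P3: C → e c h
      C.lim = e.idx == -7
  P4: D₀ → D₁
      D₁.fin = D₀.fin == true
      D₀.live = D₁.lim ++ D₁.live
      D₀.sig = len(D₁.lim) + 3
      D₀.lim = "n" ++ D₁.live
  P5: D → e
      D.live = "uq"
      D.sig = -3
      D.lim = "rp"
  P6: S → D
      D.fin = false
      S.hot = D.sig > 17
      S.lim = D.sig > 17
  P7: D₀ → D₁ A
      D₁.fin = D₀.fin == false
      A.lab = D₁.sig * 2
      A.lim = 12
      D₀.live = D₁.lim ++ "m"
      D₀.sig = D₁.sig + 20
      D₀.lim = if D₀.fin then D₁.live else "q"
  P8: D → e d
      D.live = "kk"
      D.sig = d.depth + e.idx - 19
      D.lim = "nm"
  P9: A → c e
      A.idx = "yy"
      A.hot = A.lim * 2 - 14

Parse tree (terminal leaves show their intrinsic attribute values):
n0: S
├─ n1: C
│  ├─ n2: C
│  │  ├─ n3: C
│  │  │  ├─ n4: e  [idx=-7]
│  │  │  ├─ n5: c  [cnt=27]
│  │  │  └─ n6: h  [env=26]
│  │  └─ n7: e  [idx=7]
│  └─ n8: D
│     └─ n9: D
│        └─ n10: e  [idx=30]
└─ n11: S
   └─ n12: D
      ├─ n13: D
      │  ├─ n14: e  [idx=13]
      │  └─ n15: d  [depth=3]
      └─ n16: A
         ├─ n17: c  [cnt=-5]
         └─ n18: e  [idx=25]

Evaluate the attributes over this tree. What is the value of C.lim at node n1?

1. n1.fin = 16  [16]
2. n2.fin = -3  [C₀.fin - 19]
3. n3.fin = -7  [C₀.fin - 4]
4. n4.idx = -7  [terminal]
5. n5.cnt = 27  [terminal]
6. n6.env = 26  [terminal]
7. n3.lim = true  [e.idx == -7]
8. n7.idx = 7  [terminal]
9. n2.lim = false  [C₁.lim == false]
10. n8.fin = false  [C₁.lim == true]
11. n9.fin = false  [D₀.fin == true]
12. n10.idx = 30  [terminal]
13. n9.live = "uq"  ["uq"]
14. n9.sig = -3  [-3]
15. n9.lim = "rp"  ["rp"]
16. n8.live = "rpuq"  [D₁.lim ++ D₁.live]
17. n8.sig = 5  [len(D₁.lim) + 3]
18. n8.lim = "nuq"  ["n" ++ D₁.live]
19. n1.lim = true  [C₁.lim == false]
20. n12.fin = false  [false]
21. n13.fin = true  [D₀.fin == false]
22. n14.idx = 13  [terminal]
23. n15.depth = 3  [terminal]
24. n13.live = "kk"  ["kk"]
25. n13.sig = -3  [d.depth + e.idx - 19]
26. n13.lim = "nm"  ["nm"]
27. n16.lab = -6  [D₁.sig * 2]
28. n16.lim = 12  [12]
29. n17.cnt = -5  [terminal]
30. n18.idx = 25  [terminal]
31. n16.idx = "yy"  ["yy"]
32. n16.hot = 10  [A.lim * 2 - 14]
33. n12.live = "nmm"  [D₁.lim ++ "m"]
34. n12.sig = 17  [D₁.sig + 20]
35. n12.lim = "q"  [if D₀.fin then D₁.live else "q"]
36. n11.hot = false  [D.sig > 17]
37. n11.lim = false  [D.sig > 17]
38. n0.hot = false  [S₁.hot == true]
39. n0.lim = false  [S₁.lim == true]

true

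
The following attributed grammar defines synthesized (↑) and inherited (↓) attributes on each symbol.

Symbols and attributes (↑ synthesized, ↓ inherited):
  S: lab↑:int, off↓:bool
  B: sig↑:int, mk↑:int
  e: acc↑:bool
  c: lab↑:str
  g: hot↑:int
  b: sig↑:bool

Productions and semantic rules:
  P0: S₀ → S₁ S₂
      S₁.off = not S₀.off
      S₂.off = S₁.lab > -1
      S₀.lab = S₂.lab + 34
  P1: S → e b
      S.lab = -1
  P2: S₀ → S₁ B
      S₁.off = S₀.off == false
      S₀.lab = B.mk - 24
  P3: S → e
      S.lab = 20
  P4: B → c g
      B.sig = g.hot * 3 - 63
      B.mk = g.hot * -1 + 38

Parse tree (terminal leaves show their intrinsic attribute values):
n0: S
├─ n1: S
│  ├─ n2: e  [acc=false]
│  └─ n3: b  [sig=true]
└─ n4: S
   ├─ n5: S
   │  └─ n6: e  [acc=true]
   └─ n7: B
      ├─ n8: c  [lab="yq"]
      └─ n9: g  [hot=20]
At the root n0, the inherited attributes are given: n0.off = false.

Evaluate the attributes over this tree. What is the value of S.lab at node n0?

1. n0.off = false  [given at root]
2. n1.off = true  [not S₀.off]
3. n2.acc = false  [terminal]
4. n3.sig = true  [terminal]
5. n1.lab = -1  [-1]
6. n4.off = false  [S₁.lab > -1]
7. n5.off = true  [S₀.off == false]
8. n6.acc = true  [terminal]
9. n5.lab = 20  [20]
10. n8.lab = "yq"  [terminal]
11. n9.hot = 20  [terminal]
12. n7.sig = -3  [g.hot * 3 - 63]
13. n7.mk = 18  [g.hot * -1 + 38]
14. n4.lab = -6  [B.mk - 24]
15. n0.lab = 28  [S₂.lab + 34]

28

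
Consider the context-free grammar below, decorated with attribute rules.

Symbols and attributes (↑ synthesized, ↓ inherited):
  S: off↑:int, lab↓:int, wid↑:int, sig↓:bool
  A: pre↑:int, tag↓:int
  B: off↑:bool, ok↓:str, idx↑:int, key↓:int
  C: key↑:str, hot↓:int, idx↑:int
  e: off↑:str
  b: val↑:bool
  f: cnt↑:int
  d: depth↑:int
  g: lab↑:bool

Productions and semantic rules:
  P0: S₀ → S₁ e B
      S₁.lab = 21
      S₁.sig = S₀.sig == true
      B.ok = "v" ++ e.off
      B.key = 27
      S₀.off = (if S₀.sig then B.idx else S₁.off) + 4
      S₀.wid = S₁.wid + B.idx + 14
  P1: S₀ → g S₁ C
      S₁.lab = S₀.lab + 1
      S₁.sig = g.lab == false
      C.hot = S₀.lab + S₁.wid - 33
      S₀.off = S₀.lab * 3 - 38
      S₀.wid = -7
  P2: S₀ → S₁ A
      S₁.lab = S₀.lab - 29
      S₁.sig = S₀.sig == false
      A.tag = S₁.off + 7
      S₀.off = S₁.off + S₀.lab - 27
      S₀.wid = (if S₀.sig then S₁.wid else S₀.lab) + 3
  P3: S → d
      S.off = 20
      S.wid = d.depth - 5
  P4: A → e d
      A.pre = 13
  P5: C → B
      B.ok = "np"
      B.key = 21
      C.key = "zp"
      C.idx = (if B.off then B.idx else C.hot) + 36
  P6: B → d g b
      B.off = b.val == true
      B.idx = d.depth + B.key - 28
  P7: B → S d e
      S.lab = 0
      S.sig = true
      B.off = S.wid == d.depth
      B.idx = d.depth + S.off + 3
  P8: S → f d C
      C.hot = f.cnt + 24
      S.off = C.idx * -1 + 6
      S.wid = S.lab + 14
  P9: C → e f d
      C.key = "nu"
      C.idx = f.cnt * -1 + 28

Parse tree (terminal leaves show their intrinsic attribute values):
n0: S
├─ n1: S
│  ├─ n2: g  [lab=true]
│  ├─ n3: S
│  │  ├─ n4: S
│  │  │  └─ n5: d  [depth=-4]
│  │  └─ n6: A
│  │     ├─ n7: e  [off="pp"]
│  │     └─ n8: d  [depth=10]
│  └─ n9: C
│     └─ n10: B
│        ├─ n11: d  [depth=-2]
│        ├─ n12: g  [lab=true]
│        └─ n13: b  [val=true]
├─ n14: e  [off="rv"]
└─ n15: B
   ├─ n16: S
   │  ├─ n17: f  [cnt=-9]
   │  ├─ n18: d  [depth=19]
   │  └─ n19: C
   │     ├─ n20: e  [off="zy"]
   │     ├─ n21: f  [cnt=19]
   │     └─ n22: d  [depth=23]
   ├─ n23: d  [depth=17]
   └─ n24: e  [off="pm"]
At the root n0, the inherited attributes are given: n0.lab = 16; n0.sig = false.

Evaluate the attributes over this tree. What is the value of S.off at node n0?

29

1. n0.lab = 16  [given at root]
2. n0.sig = false  [given at root]
3. n1.lab = 21  [21]
4. n1.sig = false  [S₀.sig == true]
5. n2.lab = true  [terminal]
6. n3.lab = 22  [S₀.lab + 1]
7. n3.sig = false  [g.lab == false]
8. n4.lab = -7  [S₀.lab - 29]
9. n4.sig = true  [S₀.sig == false]
10. n5.depth = -4  [terminal]
11. n4.off = 20  [20]
12. n4.wid = -9  [d.depth - 5]
13. n6.tag = 27  [S₁.off + 7]
14. n7.off = "pp"  [terminal]
15. n8.depth = 10  [terminal]
16. n6.pre = 13  [13]
17. n3.off = 15  [S₁.off + S₀.lab - 27]
18. n3.wid = 25  [(if S₀.sig then S₁.wid else S₀.lab) + 3]
19. n9.hot = 13  [S₀.lab + S₁.wid - 33]
20. n10.ok = "np"  ["np"]
21. n10.key = 21  [21]
22. n11.depth = -2  [terminal]
23. n12.lab = true  [terminal]
24. n13.val = true  [terminal]
25. n10.off = true  [b.val == true]
26. n10.idx = -9  [d.depth + B.key - 28]
27. n9.key = "zp"  ["zp"]
28. n9.idx = 27  [(if B.off then B.idx else C.hot) + 36]
29. n1.off = 25  [S₀.lab * 3 - 38]
30. n1.wid = -7  [-7]
31. n14.off = "rv"  [terminal]
32. n15.ok = "vrv"  ["v" ++ e.off]
33. n15.key = 27  [27]
34. n16.lab = 0  [0]
35. n16.sig = true  [true]
36. n17.cnt = -9  [terminal]
37. n18.depth = 19  [terminal]
38. n19.hot = 15  [f.cnt + 24]
39. n20.off = "zy"  [terminal]
40. n21.cnt = 19  [terminal]
41. n22.depth = 23  [terminal]
42. n19.key = "nu"  ["nu"]
43. n19.idx = 9  [f.cnt * -1 + 28]
44. n16.off = -3  [C.idx * -1 + 6]
45. n16.wid = 14  [S.lab + 14]
46. n23.depth = 17  [terminal]
47. n24.off = "pm"  [terminal]
48. n15.off = false  [S.wid == d.depth]
49. n15.idx = 17  [d.depth + S.off + 3]
50. n0.off = 29  [(if S₀.sig then B.idx else S₁.off) + 4]
51. n0.wid = 24  [S₁.wid + B.idx + 14]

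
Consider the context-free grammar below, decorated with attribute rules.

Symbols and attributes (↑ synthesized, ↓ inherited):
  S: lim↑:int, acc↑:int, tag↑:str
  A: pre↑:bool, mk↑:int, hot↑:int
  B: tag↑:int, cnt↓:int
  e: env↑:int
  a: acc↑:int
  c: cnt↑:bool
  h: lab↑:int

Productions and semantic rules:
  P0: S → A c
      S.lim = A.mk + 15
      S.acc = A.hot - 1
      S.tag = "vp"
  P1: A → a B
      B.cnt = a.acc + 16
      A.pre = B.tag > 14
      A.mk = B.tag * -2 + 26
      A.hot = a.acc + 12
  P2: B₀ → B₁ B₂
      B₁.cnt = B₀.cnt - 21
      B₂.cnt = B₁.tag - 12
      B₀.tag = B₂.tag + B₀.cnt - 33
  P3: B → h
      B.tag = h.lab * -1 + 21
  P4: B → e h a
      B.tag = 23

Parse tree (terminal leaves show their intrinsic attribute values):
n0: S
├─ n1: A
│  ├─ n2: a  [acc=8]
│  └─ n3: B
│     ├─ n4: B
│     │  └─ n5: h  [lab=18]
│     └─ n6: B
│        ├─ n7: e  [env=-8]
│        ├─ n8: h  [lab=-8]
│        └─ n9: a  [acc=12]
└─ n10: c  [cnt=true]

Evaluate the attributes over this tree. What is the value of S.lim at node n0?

1. n2.acc = 8  [terminal]
2. n3.cnt = 24  [a.acc + 16]
3. n4.cnt = 3  [B₀.cnt - 21]
4. n5.lab = 18  [terminal]
5. n4.tag = 3  [h.lab * -1 + 21]
6. n6.cnt = -9  [B₁.tag - 12]
7. n7.env = -8  [terminal]
8. n8.lab = -8  [terminal]
9. n9.acc = 12  [terminal]
10. n6.tag = 23  [23]
11. n3.tag = 14  [B₂.tag + B₀.cnt - 33]
12. n1.pre = false  [B.tag > 14]
13. n1.mk = -2  [B.tag * -2 + 26]
14. n1.hot = 20  [a.acc + 12]
15. n10.cnt = true  [terminal]
16. n0.lim = 13  [A.mk + 15]
17. n0.acc = 19  [A.hot - 1]
18. n0.tag = "vp"  ["vp"]

13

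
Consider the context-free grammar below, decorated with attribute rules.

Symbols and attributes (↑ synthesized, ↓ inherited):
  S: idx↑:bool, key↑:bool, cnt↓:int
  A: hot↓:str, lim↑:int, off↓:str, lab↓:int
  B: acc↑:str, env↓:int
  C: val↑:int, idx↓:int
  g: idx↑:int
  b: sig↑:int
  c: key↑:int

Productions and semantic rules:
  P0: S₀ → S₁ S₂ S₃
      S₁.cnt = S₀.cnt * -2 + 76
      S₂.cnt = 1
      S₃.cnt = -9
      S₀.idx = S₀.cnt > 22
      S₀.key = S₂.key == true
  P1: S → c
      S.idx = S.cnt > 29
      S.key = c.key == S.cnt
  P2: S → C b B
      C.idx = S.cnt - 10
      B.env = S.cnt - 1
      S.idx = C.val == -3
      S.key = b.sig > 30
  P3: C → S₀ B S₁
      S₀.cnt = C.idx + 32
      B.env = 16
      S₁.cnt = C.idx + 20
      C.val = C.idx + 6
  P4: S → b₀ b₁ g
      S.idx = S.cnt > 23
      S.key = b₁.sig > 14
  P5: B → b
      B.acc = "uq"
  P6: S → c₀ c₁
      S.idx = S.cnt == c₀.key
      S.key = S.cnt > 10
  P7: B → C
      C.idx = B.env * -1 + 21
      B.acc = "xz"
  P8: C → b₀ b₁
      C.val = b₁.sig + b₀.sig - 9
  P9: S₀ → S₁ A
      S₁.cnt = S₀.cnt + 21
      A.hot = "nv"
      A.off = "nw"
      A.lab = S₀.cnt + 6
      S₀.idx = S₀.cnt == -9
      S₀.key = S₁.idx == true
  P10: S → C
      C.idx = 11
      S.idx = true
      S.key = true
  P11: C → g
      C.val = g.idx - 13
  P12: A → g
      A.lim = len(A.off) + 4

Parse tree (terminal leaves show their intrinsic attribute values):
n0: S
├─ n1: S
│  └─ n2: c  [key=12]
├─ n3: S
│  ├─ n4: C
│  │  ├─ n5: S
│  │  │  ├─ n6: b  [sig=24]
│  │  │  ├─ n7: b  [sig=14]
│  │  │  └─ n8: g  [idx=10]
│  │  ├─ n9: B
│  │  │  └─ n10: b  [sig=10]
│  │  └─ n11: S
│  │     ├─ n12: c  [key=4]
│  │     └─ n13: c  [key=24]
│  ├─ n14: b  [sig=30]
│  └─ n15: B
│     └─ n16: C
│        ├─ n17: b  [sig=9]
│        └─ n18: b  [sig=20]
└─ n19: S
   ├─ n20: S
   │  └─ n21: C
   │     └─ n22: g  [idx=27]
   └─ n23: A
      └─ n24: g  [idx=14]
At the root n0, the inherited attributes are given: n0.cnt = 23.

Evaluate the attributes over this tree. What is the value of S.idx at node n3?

true

1. n0.cnt = 23  [given at root]
2. n1.cnt = 30  [S₀.cnt * -2 + 76]
3. n2.key = 12  [terminal]
4. n1.idx = true  [S.cnt > 29]
5. n1.key = false  [c.key == S.cnt]
6. n3.cnt = 1  [1]
7. n4.idx = -9  [S.cnt - 10]
8. n5.cnt = 23  [C.idx + 32]
9. n6.sig = 24  [terminal]
10. n7.sig = 14  [terminal]
11. n8.idx = 10  [terminal]
12. n5.idx = false  [S.cnt > 23]
13. n5.key = false  [b₁.sig > 14]
14. n9.env = 16  [16]
15. n10.sig = 10  [terminal]
16. n9.acc = "uq"  ["uq"]
17. n11.cnt = 11  [C.idx + 20]
18. n12.key = 4  [terminal]
19. n13.key = 24  [terminal]
20. n11.idx = false  [S.cnt == c₀.key]
21. n11.key = true  [S.cnt > 10]
22. n4.val = -3  [C.idx + 6]
23. n14.sig = 30  [terminal]
24. n15.env = 0  [S.cnt - 1]
25. n16.idx = 21  [B.env * -1 + 21]
26. n17.sig = 9  [terminal]
27. n18.sig = 20  [terminal]
28. n16.val = 20  [b₁.sig + b₀.sig - 9]
29. n15.acc = "xz"  ["xz"]
30. n3.idx = true  [C.val == -3]
31. n3.key = false  [b.sig > 30]
32. n19.cnt = -9  [-9]
33. n20.cnt = 12  [S₀.cnt + 21]
34. n21.idx = 11  [11]
35. n22.idx = 27  [terminal]
36. n21.val = 14  [g.idx - 13]
37. n20.idx = true  [true]
38. n20.key = true  [true]
39. n23.hot = "nv"  ["nv"]
40. n23.off = "nw"  ["nw"]
41. n23.lab = -3  [S₀.cnt + 6]
42. n24.idx = 14  [terminal]
43. n23.lim = 6  [len(A.off) + 4]
44. n19.idx = true  [S₀.cnt == -9]
45. n19.key = true  [S₁.idx == true]
46. n0.idx = true  [S₀.cnt > 22]
47. n0.key = false  [S₂.key == true]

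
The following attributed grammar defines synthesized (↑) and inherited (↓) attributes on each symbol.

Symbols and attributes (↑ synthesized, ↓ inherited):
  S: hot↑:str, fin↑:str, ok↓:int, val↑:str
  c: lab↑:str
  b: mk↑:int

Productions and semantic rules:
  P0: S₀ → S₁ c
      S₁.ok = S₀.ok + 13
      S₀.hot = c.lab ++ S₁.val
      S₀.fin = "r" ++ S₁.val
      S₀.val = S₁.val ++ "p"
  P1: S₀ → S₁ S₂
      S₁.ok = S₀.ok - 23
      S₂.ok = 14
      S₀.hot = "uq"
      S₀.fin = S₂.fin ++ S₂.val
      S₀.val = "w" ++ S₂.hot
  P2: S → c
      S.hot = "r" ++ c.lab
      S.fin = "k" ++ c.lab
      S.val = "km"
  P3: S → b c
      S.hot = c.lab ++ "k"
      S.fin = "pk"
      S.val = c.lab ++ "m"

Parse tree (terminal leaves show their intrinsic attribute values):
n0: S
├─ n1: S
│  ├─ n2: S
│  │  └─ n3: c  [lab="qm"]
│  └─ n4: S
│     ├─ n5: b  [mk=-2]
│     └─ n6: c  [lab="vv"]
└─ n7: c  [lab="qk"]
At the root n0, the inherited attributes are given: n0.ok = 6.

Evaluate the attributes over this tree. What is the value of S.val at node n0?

"wvvkp"

1. n0.ok = 6  [given at root]
2. n1.ok = 19  [S₀.ok + 13]
3. n2.ok = -4  [S₀.ok - 23]
4. n3.lab = "qm"  [terminal]
5. n2.hot = "rqm"  ["r" ++ c.lab]
6. n2.fin = "kqm"  ["k" ++ c.lab]
7. n2.val = "km"  ["km"]
8. n4.ok = 14  [14]
9. n5.mk = -2  [terminal]
10. n6.lab = "vv"  [terminal]
11. n4.hot = "vvk"  [c.lab ++ "k"]
12. n4.fin = "pk"  ["pk"]
13. n4.val = "vvm"  [c.lab ++ "m"]
14. n1.hot = "uq"  ["uq"]
15. n1.fin = "pkvvm"  [S₂.fin ++ S₂.val]
16. n1.val = "wvvk"  ["w" ++ S₂.hot]
17. n7.lab = "qk"  [terminal]
18. n0.hot = "qkwvvk"  [c.lab ++ S₁.val]
19. n0.fin = "rwvvk"  ["r" ++ S₁.val]
20. n0.val = "wvvkp"  [S₁.val ++ "p"]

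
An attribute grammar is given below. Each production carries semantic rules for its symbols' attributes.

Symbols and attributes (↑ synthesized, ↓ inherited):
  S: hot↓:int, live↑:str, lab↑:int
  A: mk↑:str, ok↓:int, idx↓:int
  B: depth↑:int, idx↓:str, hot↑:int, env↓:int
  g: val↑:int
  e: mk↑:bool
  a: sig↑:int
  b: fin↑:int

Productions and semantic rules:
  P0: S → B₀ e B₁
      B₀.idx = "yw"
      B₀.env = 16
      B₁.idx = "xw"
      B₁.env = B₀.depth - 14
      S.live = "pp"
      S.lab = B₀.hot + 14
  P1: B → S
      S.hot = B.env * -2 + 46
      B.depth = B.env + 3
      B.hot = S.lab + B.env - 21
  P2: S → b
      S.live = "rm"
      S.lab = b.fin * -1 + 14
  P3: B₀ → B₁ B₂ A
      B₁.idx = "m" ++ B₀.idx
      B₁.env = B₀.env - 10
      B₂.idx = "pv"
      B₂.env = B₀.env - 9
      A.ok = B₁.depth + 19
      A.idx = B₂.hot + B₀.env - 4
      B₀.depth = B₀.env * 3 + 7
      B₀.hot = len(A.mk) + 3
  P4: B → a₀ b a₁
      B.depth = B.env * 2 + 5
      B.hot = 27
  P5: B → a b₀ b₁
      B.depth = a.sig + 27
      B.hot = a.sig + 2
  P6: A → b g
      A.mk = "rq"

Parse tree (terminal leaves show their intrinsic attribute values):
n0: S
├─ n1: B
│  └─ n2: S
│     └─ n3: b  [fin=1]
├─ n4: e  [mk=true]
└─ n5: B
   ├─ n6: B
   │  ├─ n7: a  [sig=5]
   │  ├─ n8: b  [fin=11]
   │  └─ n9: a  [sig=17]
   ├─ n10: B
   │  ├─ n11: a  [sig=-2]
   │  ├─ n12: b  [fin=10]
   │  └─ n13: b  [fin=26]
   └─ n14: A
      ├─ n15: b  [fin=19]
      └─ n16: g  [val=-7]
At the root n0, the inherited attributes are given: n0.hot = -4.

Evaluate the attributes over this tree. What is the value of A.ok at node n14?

14

1. n0.hot = -4  [given at root]
2. n1.idx = "yw"  ["yw"]
3. n1.env = 16  [16]
4. n2.hot = 14  [B.env * -2 + 46]
5. n3.fin = 1  [terminal]
6. n2.live = "rm"  ["rm"]
7. n2.lab = 13  [b.fin * -1 + 14]
8. n1.depth = 19  [B.env + 3]
9. n1.hot = 8  [S.lab + B.env - 21]
10. n4.mk = true  [terminal]
11. n5.idx = "xw"  ["xw"]
12. n5.env = 5  [B₀.depth - 14]
13. n6.idx = "mxw"  ["m" ++ B₀.idx]
14. n6.env = -5  [B₀.env - 10]
15. n7.sig = 5  [terminal]
16. n8.fin = 11  [terminal]
17. n9.sig = 17  [terminal]
18. n6.depth = -5  [B.env * 2 + 5]
19. n6.hot = 27  [27]
20. n10.idx = "pv"  ["pv"]
21. n10.env = -4  [B₀.env - 9]
22. n11.sig = -2  [terminal]
23. n12.fin = 10  [terminal]
24. n13.fin = 26  [terminal]
25. n10.depth = 25  [a.sig + 27]
26. n10.hot = 0  [a.sig + 2]
27. n14.ok = 14  [B₁.depth + 19]
28. n14.idx = 1  [B₂.hot + B₀.env - 4]
29. n15.fin = 19  [terminal]
30. n16.val = -7  [terminal]
31. n14.mk = "rq"  ["rq"]
32. n5.depth = 22  [B₀.env * 3 + 7]
33. n5.hot = 5  [len(A.mk) + 3]
34. n0.live = "pp"  ["pp"]
35. n0.lab = 22  [B₀.hot + 14]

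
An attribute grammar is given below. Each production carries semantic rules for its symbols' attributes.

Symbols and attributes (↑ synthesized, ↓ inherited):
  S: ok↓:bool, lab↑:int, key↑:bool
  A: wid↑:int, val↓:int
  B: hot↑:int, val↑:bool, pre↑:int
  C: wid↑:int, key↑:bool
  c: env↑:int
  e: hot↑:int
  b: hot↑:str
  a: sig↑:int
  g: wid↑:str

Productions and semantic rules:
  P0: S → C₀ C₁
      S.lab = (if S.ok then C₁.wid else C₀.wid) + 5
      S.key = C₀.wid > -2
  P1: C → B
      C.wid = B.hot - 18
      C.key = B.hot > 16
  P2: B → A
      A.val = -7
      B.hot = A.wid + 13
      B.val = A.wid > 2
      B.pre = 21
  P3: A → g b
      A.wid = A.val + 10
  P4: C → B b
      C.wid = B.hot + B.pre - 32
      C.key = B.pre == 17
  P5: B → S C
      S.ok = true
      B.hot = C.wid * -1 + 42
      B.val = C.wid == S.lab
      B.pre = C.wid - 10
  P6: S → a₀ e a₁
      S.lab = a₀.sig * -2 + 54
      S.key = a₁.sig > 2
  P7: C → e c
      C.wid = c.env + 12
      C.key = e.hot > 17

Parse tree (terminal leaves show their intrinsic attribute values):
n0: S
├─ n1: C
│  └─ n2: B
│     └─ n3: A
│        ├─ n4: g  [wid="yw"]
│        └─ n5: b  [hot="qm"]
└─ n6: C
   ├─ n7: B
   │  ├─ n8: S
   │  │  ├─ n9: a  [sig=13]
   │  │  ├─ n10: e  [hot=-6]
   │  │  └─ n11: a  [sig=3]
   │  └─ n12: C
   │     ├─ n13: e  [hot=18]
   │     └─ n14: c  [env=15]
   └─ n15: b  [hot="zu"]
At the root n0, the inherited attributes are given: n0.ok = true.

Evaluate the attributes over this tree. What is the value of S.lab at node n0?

5

1. n0.ok = true  [given at root]
2. n3.val = -7  [-7]
3. n4.wid = "yw"  [terminal]
4. n5.hot = "qm"  [terminal]
5. n3.wid = 3  [A.val + 10]
6. n2.hot = 16  [A.wid + 13]
7. n2.val = true  [A.wid > 2]
8. n2.pre = 21  [21]
9. n1.wid = -2  [B.hot - 18]
10. n1.key = false  [B.hot > 16]
11. n8.ok = true  [true]
12. n9.sig = 13  [terminal]
13. n10.hot = -6  [terminal]
14. n11.sig = 3  [terminal]
15. n8.lab = 28  [a₀.sig * -2 + 54]
16. n8.key = true  [a₁.sig > 2]
17. n13.hot = 18  [terminal]
18. n14.env = 15  [terminal]
19. n12.wid = 27  [c.env + 12]
20. n12.key = true  [e.hot > 17]
21. n7.hot = 15  [C.wid * -1 + 42]
22. n7.val = false  [C.wid == S.lab]
23. n7.pre = 17  [C.wid - 10]
24. n15.hot = "zu"  [terminal]
25. n6.wid = 0  [B.hot + B.pre - 32]
26. n6.key = true  [B.pre == 17]
27. n0.lab = 5  [(if S.ok then C₁.wid else C₀.wid) + 5]
28. n0.key = false  [C₀.wid > -2]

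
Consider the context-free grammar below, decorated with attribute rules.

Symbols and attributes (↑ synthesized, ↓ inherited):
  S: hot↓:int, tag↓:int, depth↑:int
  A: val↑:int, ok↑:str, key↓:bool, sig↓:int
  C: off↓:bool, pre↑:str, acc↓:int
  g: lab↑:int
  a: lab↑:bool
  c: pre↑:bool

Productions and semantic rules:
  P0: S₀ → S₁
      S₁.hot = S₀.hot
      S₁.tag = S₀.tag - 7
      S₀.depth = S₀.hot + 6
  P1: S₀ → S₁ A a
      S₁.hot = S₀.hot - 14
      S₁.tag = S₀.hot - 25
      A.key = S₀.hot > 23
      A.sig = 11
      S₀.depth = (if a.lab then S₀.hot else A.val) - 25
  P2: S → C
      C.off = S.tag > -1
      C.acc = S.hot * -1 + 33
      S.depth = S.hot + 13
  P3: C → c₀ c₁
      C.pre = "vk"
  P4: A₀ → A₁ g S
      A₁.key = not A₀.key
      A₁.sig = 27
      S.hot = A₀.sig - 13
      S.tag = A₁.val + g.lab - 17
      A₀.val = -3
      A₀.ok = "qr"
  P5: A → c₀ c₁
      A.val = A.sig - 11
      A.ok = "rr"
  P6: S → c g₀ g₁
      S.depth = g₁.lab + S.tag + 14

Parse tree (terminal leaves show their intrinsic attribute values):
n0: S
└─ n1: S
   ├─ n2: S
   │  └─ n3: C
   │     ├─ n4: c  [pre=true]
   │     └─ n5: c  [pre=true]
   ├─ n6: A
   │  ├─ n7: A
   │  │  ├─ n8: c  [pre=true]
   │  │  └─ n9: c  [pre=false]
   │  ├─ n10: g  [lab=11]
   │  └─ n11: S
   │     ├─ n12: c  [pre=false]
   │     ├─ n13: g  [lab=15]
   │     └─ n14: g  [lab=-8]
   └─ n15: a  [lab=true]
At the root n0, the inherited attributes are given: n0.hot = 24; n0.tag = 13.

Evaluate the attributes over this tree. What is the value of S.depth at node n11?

1. n0.hot = 24  [given at root]
2. n0.tag = 13  [given at root]
3. n1.hot = 24  [S₀.hot]
4. n1.tag = 6  [S₀.tag - 7]
5. n2.hot = 10  [S₀.hot - 14]
6. n2.tag = -1  [S₀.hot - 25]
7. n3.off = false  [S.tag > -1]
8. n3.acc = 23  [S.hot * -1 + 33]
9. n4.pre = true  [terminal]
10. n5.pre = true  [terminal]
11. n3.pre = "vk"  ["vk"]
12. n2.depth = 23  [S.hot + 13]
13. n6.key = true  [S₀.hot > 23]
14. n6.sig = 11  [11]
15. n7.key = false  [not A₀.key]
16. n7.sig = 27  [27]
17. n8.pre = true  [terminal]
18. n9.pre = false  [terminal]
19. n7.val = 16  [A.sig - 11]
20. n7.ok = "rr"  ["rr"]
21. n10.lab = 11  [terminal]
22. n11.hot = -2  [A₀.sig - 13]
23. n11.tag = 10  [A₁.val + g.lab - 17]
24. n12.pre = false  [terminal]
25. n13.lab = 15  [terminal]
26. n14.lab = -8  [terminal]
27. n11.depth = 16  [g₁.lab + S.tag + 14]
28. n6.val = -3  [-3]
29. n6.ok = "qr"  ["qr"]
30. n15.lab = true  [terminal]
31. n1.depth = -1  [(if a.lab then S₀.hot else A.val) - 25]
32. n0.depth = 30  [S₀.hot + 6]

16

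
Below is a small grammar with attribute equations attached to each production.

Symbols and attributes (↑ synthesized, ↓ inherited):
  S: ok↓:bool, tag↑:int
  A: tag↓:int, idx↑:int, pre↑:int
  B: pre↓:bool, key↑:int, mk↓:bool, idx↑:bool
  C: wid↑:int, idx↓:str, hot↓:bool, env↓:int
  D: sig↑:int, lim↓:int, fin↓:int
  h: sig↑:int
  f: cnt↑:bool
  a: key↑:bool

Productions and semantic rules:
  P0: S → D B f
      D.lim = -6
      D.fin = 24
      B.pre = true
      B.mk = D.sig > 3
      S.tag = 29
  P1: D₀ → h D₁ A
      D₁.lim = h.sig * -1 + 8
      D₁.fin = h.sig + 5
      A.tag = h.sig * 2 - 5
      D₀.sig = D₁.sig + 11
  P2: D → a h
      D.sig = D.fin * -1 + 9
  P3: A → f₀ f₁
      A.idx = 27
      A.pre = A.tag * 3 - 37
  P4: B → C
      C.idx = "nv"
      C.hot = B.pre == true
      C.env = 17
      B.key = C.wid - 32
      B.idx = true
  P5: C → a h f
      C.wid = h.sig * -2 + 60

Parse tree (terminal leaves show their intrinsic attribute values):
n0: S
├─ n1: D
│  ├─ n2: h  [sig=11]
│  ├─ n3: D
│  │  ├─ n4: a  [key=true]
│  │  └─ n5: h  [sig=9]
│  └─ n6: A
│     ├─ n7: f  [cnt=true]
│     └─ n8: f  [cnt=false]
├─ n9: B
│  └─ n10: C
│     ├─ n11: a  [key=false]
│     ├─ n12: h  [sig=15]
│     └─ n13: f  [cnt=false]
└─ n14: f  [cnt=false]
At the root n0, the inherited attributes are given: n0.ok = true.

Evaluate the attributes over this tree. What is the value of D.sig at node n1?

4

1. n0.ok = true  [given at root]
2. n1.lim = -6  [-6]
3. n1.fin = 24  [24]
4. n2.sig = 11  [terminal]
5. n3.lim = -3  [h.sig * -1 + 8]
6. n3.fin = 16  [h.sig + 5]
7. n4.key = true  [terminal]
8. n5.sig = 9  [terminal]
9. n3.sig = -7  [D.fin * -1 + 9]
10. n6.tag = 17  [h.sig * 2 - 5]
11. n7.cnt = true  [terminal]
12. n8.cnt = false  [terminal]
13. n6.idx = 27  [27]
14. n6.pre = 14  [A.tag * 3 - 37]
15. n1.sig = 4  [D₁.sig + 11]
16. n9.pre = true  [true]
17. n9.mk = true  [D.sig > 3]
18. n10.idx = "nv"  ["nv"]
19. n10.hot = true  [B.pre == true]
20. n10.env = 17  [17]
21. n11.key = false  [terminal]
22. n12.sig = 15  [terminal]
23. n13.cnt = false  [terminal]
24. n10.wid = 30  [h.sig * -2 + 60]
25. n9.key = -2  [C.wid - 32]
26. n9.idx = true  [true]
27. n14.cnt = false  [terminal]
28. n0.tag = 29  [29]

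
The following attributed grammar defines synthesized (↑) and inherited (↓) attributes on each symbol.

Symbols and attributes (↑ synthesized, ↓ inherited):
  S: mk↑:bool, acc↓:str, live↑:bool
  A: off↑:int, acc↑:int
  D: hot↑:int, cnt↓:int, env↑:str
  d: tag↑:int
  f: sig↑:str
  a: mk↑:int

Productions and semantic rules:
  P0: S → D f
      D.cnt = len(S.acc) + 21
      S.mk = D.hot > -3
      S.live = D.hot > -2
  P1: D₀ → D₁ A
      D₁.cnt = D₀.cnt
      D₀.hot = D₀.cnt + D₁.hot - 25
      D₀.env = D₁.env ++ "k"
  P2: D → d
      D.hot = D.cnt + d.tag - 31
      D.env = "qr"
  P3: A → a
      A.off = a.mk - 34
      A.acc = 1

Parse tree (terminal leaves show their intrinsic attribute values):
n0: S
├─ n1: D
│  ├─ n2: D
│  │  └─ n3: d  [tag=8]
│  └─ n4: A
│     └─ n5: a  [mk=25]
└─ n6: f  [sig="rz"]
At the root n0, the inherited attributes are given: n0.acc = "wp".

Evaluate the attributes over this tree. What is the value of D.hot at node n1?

-2

1. n0.acc = "wp"  [given at root]
2. n1.cnt = 23  [len(S.acc) + 21]
3. n2.cnt = 23  [D₀.cnt]
4. n3.tag = 8  [terminal]
5. n2.hot = 0  [D.cnt + d.tag - 31]
6. n2.env = "qr"  ["qr"]
7. n5.mk = 25  [terminal]
8. n4.off = -9  [a.mk - 34]
9. n4.acc = 1  [1]
10. n1.hot = -2  [D₀.cnt + D₁.hot - 25]
11. n1.env = "qrk"  [D₁.env ++ "k"]
12. n6.sig = "rz"  [terminal]
13. n0.mk = true  [D.hot > -3]
14. n0.live = false  [D.hot > -2]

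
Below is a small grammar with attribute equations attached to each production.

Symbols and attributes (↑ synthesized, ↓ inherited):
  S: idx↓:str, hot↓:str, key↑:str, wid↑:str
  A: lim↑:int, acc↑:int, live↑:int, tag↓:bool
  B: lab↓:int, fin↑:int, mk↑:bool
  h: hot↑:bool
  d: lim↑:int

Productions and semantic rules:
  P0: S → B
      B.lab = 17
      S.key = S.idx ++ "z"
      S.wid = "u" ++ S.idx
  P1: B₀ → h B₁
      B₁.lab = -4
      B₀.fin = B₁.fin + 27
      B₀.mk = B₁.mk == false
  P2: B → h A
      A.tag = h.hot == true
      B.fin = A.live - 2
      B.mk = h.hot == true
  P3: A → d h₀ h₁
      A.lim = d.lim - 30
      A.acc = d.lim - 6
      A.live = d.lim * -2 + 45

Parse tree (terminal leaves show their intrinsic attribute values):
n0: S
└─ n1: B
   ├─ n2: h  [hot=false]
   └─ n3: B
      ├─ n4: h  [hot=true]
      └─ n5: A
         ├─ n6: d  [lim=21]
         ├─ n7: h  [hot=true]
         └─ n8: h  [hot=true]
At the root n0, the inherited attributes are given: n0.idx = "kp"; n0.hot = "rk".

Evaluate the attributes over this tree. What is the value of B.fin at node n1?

28

1. n0.idx = "kp"  [given at root]
2. n0.hot = "rk"  [given at root]
3. n1.lab = 17  [17]
4. n2.hot = false  [terminal]
5. n3.lab = -4  [-4]
6. n4.hot = true  [terminal]
7. n5.tag = true  [h.hot == true]
8. n6.lim = 21  [terminal]
9. n7.hot = true  [terminal]
10. n8.hot = true  [terminal]
11. n5.lim = -9  [d.lim - 30]
12. n5.acc = 15  [d.lim - 6]
13. n5.live = 3  [d.lim * -2 + 45]
14. n3.fin = 1  [A.live - 2]
15. n3.mk = true  [h.hot == true]
16. n1.fin = 28  [B₁.fin + 27]
17. n1.mk = false  [B₁.mk == false]
18. n0.key = "kpz"  [S.idx ++ "z"]
19. n0.wid = "ukp"  ["u" ++ S.idx]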